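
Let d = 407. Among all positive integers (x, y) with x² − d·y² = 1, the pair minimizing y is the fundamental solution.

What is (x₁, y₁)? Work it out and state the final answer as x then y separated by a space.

[20; 5,1,2,1,5,40] for √407; ℓ=6 ⇒ convergent index 5
k=0  a_k=20  p_k/q_k = 20/1
k=1  a_k=5  p_k/q_k = 101/5
k=2  a_k=1  p_k/q_k = 121/6
…
k=4  a_k=1  p_k/q_k = 464/23
k=5  a_k=5  p_k/q_k = 2663/132
(x₁, y₁) = (2663, 132);  2663² − 407·132² = 1 ✓

2663 132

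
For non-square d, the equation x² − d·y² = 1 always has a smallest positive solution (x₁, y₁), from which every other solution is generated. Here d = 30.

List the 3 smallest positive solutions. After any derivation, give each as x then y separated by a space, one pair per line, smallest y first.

d=30: √d = [5; 2,10] (ℓ=2, even), read p_1/q_1
a_0=5:  p_0=5·1+0=5,  q_0=5·0+1=1
a_1=2:  p_1=2·5+1=11,  q_1=2·1+0=2
→ (11, 2).  Check: 11²=121, 30·2²=120, difference 1.
n=2: (11,2)∘(11,2) = (11·11+30·2·2, 11·2+2·11) = (241,44)
n=3: (241,44)∘(11,2) = (11·241+30·2·44, 11·44+2·241) = (5291,966)

11 2
241 44
5291 966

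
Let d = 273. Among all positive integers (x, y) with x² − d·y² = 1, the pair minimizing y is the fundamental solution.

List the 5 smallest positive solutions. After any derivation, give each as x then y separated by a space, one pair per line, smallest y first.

727 44
1057057 63976
1536960151 93021060
2234739002497 135252557264
3249308972670487 196657125240796

[16; 1,1,10,1,1,32] for √273; ℓ=6 ⇒ convergent index 5
step 0: (16, 1)  from 16·(1,0) + (0,1)
…
step 2: (33, 2)  from 1·(17,1) + (16,1)
step 3: (347, 21)  from 10·(33,2) + (17,1)
step 4: (380, 23)  from 1·(347,21) + (33,2)
step 5: (727, 44)  from 1·(380,23) + (347,21)
(x₁, y₁) = (727, 44);  727² − 273·44² = 1 ✓
k=2:  x_2 = 727·727+273·44·44 = 1057057,  y_2 = 727·44+44·727 = 63976
k=3:  x_3 = 727·1057057+273·44·63976 = 1536960151,  y_3 = 727·63976+44·1057057 = 93021060
k=4:  x_4 = 727·1536960151+273·44·93021060 = 2234739002497,  y_4 = 727·93021060+44·1536960151 = 135252557264
k=5:  x_5 = 727·2234739002497+273·44·135252557264 = 3249308972670487,  y_5 = 727·135252557264+44·2234739002497 = 196657125240796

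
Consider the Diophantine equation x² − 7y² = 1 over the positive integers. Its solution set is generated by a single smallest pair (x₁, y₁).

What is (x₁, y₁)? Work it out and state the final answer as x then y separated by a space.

√7 → a₀=2, period (1,1,1,4); ℓ=4 even so k=3
i=0: a=2 ⇒ p=2, q=1
i=1: a=1 ⇒ p=3, q=1
i=2: a=1 ⇒ p=5, q=2
i=3: a=1 ⇒ p=8, q=3
(x₁, y₁) = (8, 3);  8² − 7·3² = 1 ✓

8 3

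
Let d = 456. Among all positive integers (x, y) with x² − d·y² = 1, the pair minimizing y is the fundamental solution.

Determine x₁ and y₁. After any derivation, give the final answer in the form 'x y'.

1025 48

d=456: √d = [21; 2,1,4,1,2,42] (ℓ=6, even), read p_5/q_5
k=0  a_k=21  p_k/q_k = 21/1
…
k=3  a_k=4  p_k/q_k = 299/14
k=4  a_k=1  p_k/q_k = 363/17
k=5  a_k=2  p_k/q_k = 1025/48
(x₁, y₁) = (1025, 48);  1025² − 456·48² = 1 ✓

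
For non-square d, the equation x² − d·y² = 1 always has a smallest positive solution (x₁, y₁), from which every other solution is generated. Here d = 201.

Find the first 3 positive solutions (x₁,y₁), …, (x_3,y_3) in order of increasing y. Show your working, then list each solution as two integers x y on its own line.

515095 36332
530645718049 37428863080
546665912276384215 38558840456348868

√201 = [14; 5,1,1,1,2,…,1,5,28, …], period ℓ=14 (even) → k=13
step 0: (14, 1)  from 14·(1,0) + (0,1)
step 1: (71, 5)  from 5·(14,1) + (1,0)
step 2: (85, 6)  from 1·(71,5) + (14,1)
step 3: (156, 11)  from 1·(85,6) + (71,5)
…
step 5: (638, 45)  from 2·(241,17) + (156,11)
step 6: (879, 62)  from 1·(638,45) + (241,17)
step 7: (7670, 541)  from 8·(879,62) + (638,45)
step 8: (8549, 603)  from 1·(7670,541) + (879,62)
step 9: (24768, 1747)  from 2·(8549,603) + (7670,541)
step 10: (33317, 2350)  from 1·(24768,1747) + (8549,603)
step 11: (58085, 4097)  from 1·(33317,2350) + (24768,1747)
step 12: (91402, 6447)  from 1·(58085,4097) + (33317,2350)
step 13: (515095, 36332)  from 5·(91402,6447) + (58085,4097)
(x₁, y₁) = (515095, 36332);  515095² − 201·36332² = 1 ✓
(515095+36332√201)^2 = 530645718049 + 37428863080√201
(515095+36332√201)^3 = 546665912276384215 + 38558840456348868√201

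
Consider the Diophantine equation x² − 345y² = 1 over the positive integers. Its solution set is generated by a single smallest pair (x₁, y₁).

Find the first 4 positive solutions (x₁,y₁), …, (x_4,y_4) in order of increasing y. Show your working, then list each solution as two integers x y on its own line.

6761 364
91422241 4922008
1236211536041 66555391812
16716052298924161 899962003159856

√345 → a₀=18, period (1,1,2,1,6,1,2,1,1,36); ℓ=10 even so k=9
k=0  a_k=18  p_k/q_k = 18/1
…
k=4  a_k=1  p_k/q_k = 130/7
…
k=6  a_k=1  p_k/q_k = 1003/54
…
k=8  a_k=1  p_k/q_k = 3882/209
k=9  a_k=1  p_k/q_k = 6761/364
→ (6761, 364).  Check: 6761²=45711121, 345·364²=45711120, difference 1.
(x_2, y_2) = (6761·6761 + 345·364·364, 6761·364 + 364·6761) = (91422241, 4922008)
(x_3, y_3) = (6761·91422241 + 345·364·4922008, 6761·4922008 + 364·91422241) = (1236211536041, 66555391812)
(x_4, y_4) = (6761·1236211536041 + 345·364·66555391812, 6761·66555391812 + 364·1236211536041) = (16716052298924161, 899962003159856)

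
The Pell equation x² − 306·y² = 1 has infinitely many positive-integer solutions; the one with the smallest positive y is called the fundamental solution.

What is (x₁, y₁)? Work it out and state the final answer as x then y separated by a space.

√306 → a₀=17, period (2,34); ℓ=2 even so k=1
k=0  a_k=17  p_k/q_k = 17/1
k=1  a_k=2  p_k/q_k = 35/2
fundamental: x₁=35, y₁=2  (since 1225 − 306·4 = 1)

35 2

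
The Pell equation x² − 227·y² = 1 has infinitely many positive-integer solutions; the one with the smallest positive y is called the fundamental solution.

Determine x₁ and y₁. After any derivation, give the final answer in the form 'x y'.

226 15

[15; 15,30] for √227; ℓ=2 ⇒ convergent index 1
i=0: a=15 ⇒ p=15, q=1
i=1: a=15 ⇒ p=226, q=15
fundamental: x₁=226, y₁=15  (since 51076 − 227·225 = 1)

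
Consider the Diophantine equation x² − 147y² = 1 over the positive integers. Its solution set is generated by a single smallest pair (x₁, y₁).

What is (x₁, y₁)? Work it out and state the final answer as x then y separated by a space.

97 8

d=147: √d = [12; 8,24] (ℓ=2, even), read p_1/q_1
step 0: (12, 1)  from 12·(1,0) + (0,1)
step 1: (97, 8)  from 8·(12,1) + (1,0)
→ (97, 8).  Check: 97²=9409, 147·8²=9408, difference 1.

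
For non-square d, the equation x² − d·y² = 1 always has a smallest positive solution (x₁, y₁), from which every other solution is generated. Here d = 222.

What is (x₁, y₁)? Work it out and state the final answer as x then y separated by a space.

√222 = [14; 1,8,1,28, …], period ℓ=4 (even) → k=3
i=0: a=14 ⇒ p=14, q=1
i=1: a=1 ⇒ p=15, q=1
i=2: a=8 ⇒ p=134, q=9
i=3: a=1 ⇒ p=149, q=10
→ (149, 10).  Check: 149²=22201, 222·10²=22200, difference 1.

149 10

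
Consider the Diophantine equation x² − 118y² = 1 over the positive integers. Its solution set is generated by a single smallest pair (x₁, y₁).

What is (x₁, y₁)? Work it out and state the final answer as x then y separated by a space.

[10; 1,6,3,2,10,2,3,6,1,20] for √118; ℓ=10 ⇒ convergent index 9
k=0  a_k=10  p_k/q_k = 10/1
…
k=2  a_k=6  p_k/q_k = 76/7
…
k=6  a_k=2  p_k/q_k = 12112/1115
k=7  a_k=3  p_k/q_k = 42115/3877
k=8  a_k=6  p_k/q_k = 264802/24377
k=9  a_k=1  p_k/q_k = 306917/28254
(x₁, y₁) = (306917, 28254);  306917² − 118·28254² = 1 ✓

306917 28254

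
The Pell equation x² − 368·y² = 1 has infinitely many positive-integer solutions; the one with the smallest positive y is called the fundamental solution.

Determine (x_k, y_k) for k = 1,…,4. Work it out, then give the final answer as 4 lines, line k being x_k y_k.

√368 → a₀=19, period (5,2,5,38); ℓ=4 even so k=3
i=0: a=19 ⇒ p=19, q=1
i=1: a=5 ⇒ p=96, q=5
i=2: a=2 ⇒ p=211, q=11
i=3: a=5 ⇒ p=1151, q=60
→ (1151, 60).  Check: 1151²=1324801, 368·60²=1324800, difference 1.
k=2:  x_2 = 1151·1151+368·60·60 = 2649601,  y_2 = 1151·60+60·1151 = 138120
k=3:  x_3 = 1151·2649601+368·60·138120 = 6099380351,  y_3 = 1151·138120+60·2649601 = 317952180
k=4:  x_4 = 1151·6099380351+368·60·317952180 = 14040770918401,  y_4 = 1151·317952180+60·6099380351 = 731925780240

1151 60
2649601 138120
6099380351 317952180
14040770918401 731925780240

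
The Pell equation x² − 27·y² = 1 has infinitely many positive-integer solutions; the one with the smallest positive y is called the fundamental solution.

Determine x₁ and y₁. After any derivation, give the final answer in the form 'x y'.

d=27: √d = [5; 5,10] (ℓ=2, even), read p_1/q_1
i=0: a=5 ⇒ p=5, q=1
i=1: a=5 ⇒ p=26, q=5
fundamental: x₁=26, y₁=5  (since 676 − 27·25 = 1)

26 5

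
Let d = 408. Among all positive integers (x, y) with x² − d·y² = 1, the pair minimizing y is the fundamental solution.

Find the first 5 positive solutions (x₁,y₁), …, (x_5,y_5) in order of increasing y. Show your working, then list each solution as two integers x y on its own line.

d=408: √d = [20; 5,40] (ℓ=2, even), read p_1/q_1
a_0=20:  p_0=20·1+0=20,  q_0=20·0+1=1
a_1=5:  p_1=5·20+1=101,  q_1=5·1+0=5
fundamental: x₁=101, y₁=5  (since 10201 − 408·25 = 1)
k=2:  x_2 = 101·101+408·5·5 = 20401,  y_2 = 101·5+5·101 = 1010
k=3:  x_3 = 101·20401+408·5·1010 = 4120901,  y_3 = 101·1010+5·20401 = 204015
k=4:  x_4 = 101·4120901+408·5·204015 = 832401601,  y_4 = 101·204015+5·4120901 = 41210020
k=5:  x_5 = 101·832401601+408·5·41210020 = 168141002501,  y_5 = 101·41210020+5·832401601 = 8324220025

101 5
20401 1010
4120901 204015
832401601 41210020
168141002501 8324220025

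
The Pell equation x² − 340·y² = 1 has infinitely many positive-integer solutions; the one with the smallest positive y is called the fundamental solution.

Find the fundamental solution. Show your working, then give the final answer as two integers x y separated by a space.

285769 15498

√340 → a₀=18, period (2,3,1,1,1,…,3,2,36); ℓ=14 even so k=13
a_0=18:  p_0=18·1+0=18,  q_0=18·0+1=1
…
a_2=3:  p_2=3·37+18=129,  q_2=3·2+1=7
…
a_4=1:  p_4=1·166+129=295,  q_4=1·9+7=16
a_5=1:  p_5=1·295+166=461,  q_5=1·16+9=25
a_6=1:  p_6=1·461+295=756,  q_6=1·25+16=41
…
a_11=1:  p_11=1·21039+13774=34813,  q_11=1·1141+747=1888
a_12=3:  p_12=3·34813+21039=125478,  q_12=3·1888+1141=6805
a_13=2:  p_13=2·125478+34813=285769,  q_13=2·6805+1888=15498
→ (285769, 15498).  Check: 285769²=81663921361, 340·15498²=81663921360, difference 1.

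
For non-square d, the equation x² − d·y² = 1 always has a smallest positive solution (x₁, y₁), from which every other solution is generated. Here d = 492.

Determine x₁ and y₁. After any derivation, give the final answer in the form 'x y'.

√492 → a₀=22, period (5,1,1,10,1,1,5,44); ℓ=8 even so k=7
k=0  a_k=22  p_k/q_k = 22/1
k=1  a_k=5  p_k/q_k = 111/5
k=2  a_k=1  p_k/q_k = 133/6
k=3  a_k=1  p_k/q_k = 244/11
k=4  a_k=10  p_k/q_k = 2573/116
k=5  a_k=1  p_k/q_k = 2817/127
k=6  a_k=1  p_k/q_k = 5390/243
k=7  a_k=5  p_k/q_k = 29767/1342
(x₁, y₁) = (29767, 1342);  29767² − 492·1342² = 1 ✓

29767 1342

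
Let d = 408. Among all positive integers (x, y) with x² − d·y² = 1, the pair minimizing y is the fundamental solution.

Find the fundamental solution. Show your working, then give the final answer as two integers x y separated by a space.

101 5

√408 = [20; 5,40, …], period ℓ=2 (even) → k=1
step 0: (20, 1)  from 20·(1,0) + (0,1)
step 1: (101, 5)  from 5·(20,1) + (1,0)
→ (101, 5).  Check: 101²=10201, 408·5²=10200, difference 1.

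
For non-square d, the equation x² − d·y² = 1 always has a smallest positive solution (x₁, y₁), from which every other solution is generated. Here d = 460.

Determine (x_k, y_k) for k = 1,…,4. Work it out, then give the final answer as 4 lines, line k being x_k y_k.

d=460: √d = [21; 2,4,3,1,2,10,2,1,3,4,2,42] (ℓ=12, even), read p_11/q_11
step 0: (21, 1)  from 21·(1,0) + (0,1)
step 1: (43, 2)  from 2·(21,1) + (1,0)
…
step 6: (23335, 1088)  from 10·(2252,105) + (815,38)
step 7: (48922, 2281)  from 2·(23335,1088) + (2252,105)
step 8: (72257, 3369)  from 1·(48922,2281) + (23335,1088)
step 9: (265693, 12388)  from 3·(72257,3369) + (48922,2281)
step 10: (1135029, 52921)  from 4·(265693,12388) + (72257,3369)
step 11: (2535751, 118230)  from 2·(1135029,52921) + (265693,12388)
fundamental: x₁=2535751, y₁=118230  (since 6430033134001 − 460·13978332900 = 1)
k=2:  x_2 = 2535751·2535751+460·118230·118230 = 12860066268001,  y_2 = 2535751·118230+118230·2535751 = 599603681460
k=3:  x_3 = 2535751·12860066268001+460·118230·599603681460 = 65219851798297071751,  y_3 = 2535751·599603681460+118230·12860066268001 = 3040891269731634690
k=4:  x_4 = 2535751·65219851798297071751+460·118230·3040891269731634690 = 330762608834754335913072001,  y_4 = 2535751·3040891269731634690+118230·65219851798297071751 = 15421886156225925189922920

2535751 118230
12860066268001 599603681460
65219851798297071751 3040891269731634690
330762608834754335913072001 15421886156225925189922920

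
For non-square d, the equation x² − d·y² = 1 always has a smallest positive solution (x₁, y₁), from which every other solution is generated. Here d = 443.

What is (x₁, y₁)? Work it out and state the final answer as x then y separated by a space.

d=443: √d = [21; 21,42] (ℓ=2, even), read p_1/q_1
k=0  a_k=21  p_k/q_k = 21/1
k=1  a_k=21  p_k/q_k = 442/21
fundamental: x₁=442, y₁=21  (since 195364 − 443·441 = 1)

442 21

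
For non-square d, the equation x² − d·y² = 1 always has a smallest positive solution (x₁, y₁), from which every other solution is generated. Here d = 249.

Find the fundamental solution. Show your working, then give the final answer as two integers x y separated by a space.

8553815 542076

[15; 1,3,1,1,5,…,3,1,30] for √249; ℓ=16 ⇒ convergent index 15
a_0=15:  p_0=15·1+0=15,  q_0=15·0+1=1
…
a_3=1:  p_3=1·63+16=79,  q_3=1·4+1=5
a_4=1:  p_4=1·79+63=142,  q_4=1·5+4=9
…
a_9=3:  p_9=3·36751+3582=113835,  q_9=3·2329+227=7214
…
a_13=1:  p_13=1·1017351+866765=1884116,  q_13=1·64472+54929=119401
a_14=3:  p_14=3·1884116+1017351=6669699,  q_14=3·119401+64472=422675
a_15=1:  p_15=1·6669699+1884116=8553815,  q_15=1·422675+119401=542076
→ (8553815, 542076).  Check: 8553815²=73167751054225, 249·542076²=73167751054224, difference 1.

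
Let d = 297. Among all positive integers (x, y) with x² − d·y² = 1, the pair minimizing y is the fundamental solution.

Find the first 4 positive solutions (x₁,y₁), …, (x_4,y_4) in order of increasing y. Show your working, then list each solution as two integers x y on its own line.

48599 2820
4723725601 274098360
459136680917399 26641812392460
44627167107085622401 2589530880648228720

[17; 4,3,1,1,2,1,1,3,4,34] for √297; ℓ=10 ⇒ convergent index 9
k=0  a_k=17  p_k/q_k = 17/1
…
k=5  a_k=2  p_k/q_k = 1327/77
…
k=8  a_k=3  p_k/q_k = 11357/659
k=9  a_k=4  p_k/q_k = 48599/2820
fundamental: x₁=48599, y₁=2820  (since 2361862801 − 297·7952400 = 1)
(48599+2820√297)^2 = 4723725601 + 274098360√297
(48599+2820√297)^3 = 459136680917399 + 26641812392460√297
(48599+2820√297)^4 = 44627167107085622401 + 2589530880648228720√297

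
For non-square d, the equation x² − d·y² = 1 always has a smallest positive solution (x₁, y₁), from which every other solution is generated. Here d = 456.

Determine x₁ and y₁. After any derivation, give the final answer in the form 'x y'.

√456 = [21; 2,1,4,1,2,42, …], period ℓ=6 (even) → k=5
i=0: a=21 ⇒ p=21, q=1
i=1: a=2 ⇒ p=43, q=2
…
i=3: a=4 ⇒ p=299, q=14
i=4: a=1 ⇒ p=363, q=17
i=5: a=2 ⇒ p=1025, q=48
→ (1025, 48).  Check: 1025²=1050625, 456·48²=1050624, difference 1.

1025 48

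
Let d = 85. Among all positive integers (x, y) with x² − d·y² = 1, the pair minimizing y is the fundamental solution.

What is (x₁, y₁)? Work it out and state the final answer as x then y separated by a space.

285769 30996

√85 = [9; 4,1,1,4,18, …], period ℓ=5 (odd) → k=9
i=0: a=9 ⇒ p=9, q=1
i=1: a=4 ⇒ p=37, q=4
i=2: a=1 ⇒ p=46, q=5
i=3: a=1 ⇒ p=83, q=9
…
i=5: a=18 ⇒ p=6887, q=747
…
i=8: a=1 ⇒ p=62739, q=6805
i=9: a=4 ⇒ p=285769, q=30996
fundamental: x₁=285769, y₁=30996  (since 81663921361 − 85·960752016 = 1)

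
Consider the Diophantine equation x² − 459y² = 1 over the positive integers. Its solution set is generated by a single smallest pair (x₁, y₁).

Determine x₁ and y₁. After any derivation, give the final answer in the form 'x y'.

499850 23331

√459 = [21; 2,2,1,4,21,4,1,2,2,42, …], period ℓ=10 (even) → k=9
k=0  a_k=21  p_k/q_k = 21/1
…
k=3  a_k=1  p_k/q_k = 150/7
…
k=8  a_k=2  p_k/q_k = 212079/9899
k=9  a_k=2  p_k/q_k = 499850/23331
fundamental: x₁=499850, y₁=23331  (since 249850022500 − 459·544335561 = 1)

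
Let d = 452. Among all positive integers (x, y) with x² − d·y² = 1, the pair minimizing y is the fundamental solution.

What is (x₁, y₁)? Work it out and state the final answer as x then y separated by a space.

1204353 56648

√452 → a₀=21, period (3,1,5,3,10,3,5,1,3,42); ℓ=10 even so k=9
step 0: (21, 1)  from 21·(1,0) + (0,1)
…
step 3: (489, 23)  from 5·(85,4) + (64,3)
…
step 5: (16009, 753)  from 10·(1552,73) + (489,23)
…
step 7: (263904, 12413)  from 5·(49579,2332) + (16009,753)
step 8: (313483, 14745)  from 1·(263904,12413) + (49579,2332)
step 9: (1204353, 56648)  from 3·(313483,14745) + (263904,12413)
→ (1204353, 56648).  Check: 1204353²=1450466148609, 452·56648²=1450466148608, difference 1.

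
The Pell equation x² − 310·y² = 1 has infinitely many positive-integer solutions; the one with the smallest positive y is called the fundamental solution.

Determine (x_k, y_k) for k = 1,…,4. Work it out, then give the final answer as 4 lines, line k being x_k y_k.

√310 → a₀=17, period (1,1,1,1,5,…,1,1,34); ℓ=16 even so k=15
step 0: (17, 1)  from 17·(1,0) + (0,1)
step 1: (18, 1)  from 1·(17,1) + (1,0)
step 2: (35, 2)  from 1·(18,1) + (17,1)
…
step 4: (88, 5)  from 1·(53,3) + (35,2)
step 5: (493, 28)  from 5·(88,5) + (53,3)
step 6: (1567, 89)  from 3·(493,28) + (88,5)
step 7: (2060, 117)  from 1·(1567,89) + (493,28)
…
step 9: (7747, 440)  from 1·(5687,323) + (2060,117)
step 10: (28928, 1643)  from 3·(7747,440) + (5687,323)
…
step 12: (181315, 10298)  from 1·(152387,8655) + (28928,1643)
step 13: (333702, 18953)  from 1·(181315,10298) + (152387,8655)
step 14: (515017, 29251)  from 1·(333702,18953) + (181315,10298)
step 15: (848719, 48204)  from 1·(515017,29251) + (333702,18953)
(x₁, y₁) = (848719, 48204);  848719² − 310·48204² = 1 ✓
(848719+48204√310)^2 = 1440647881921 + 81823301352√310
(848719+48204√310)^3 = 2445410459391369679 + 138889981000287972√310
(848719+48204√310)^4 = 4150932639366927117300481 + 235757131569084991314384√310

848719 48204
1440647881921 81823301352
2445410459391369679 138889981000287972
4150932639366927117300481 235757131569084991314384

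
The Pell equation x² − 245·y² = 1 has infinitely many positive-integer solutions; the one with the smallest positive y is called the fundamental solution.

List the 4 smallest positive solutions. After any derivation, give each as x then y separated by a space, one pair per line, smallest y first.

d=245: √d = [15; 1,1,1,7,6,7,1,1,1,30] (ℓ=10, even), read p_9/q_9
a_0=15:  p_0=15·1+0=15,  q_0=15·0+1=1
a_1=1:  p_1=1·15+1=16,  q_1=1·1+0=1
…
a_3=1:  p_3=1·31+16=47,  q_3=1·2+1=3
…
a_5=6:  p_5=6·360+47=2207,  q_5=6·23+3=141
…
a_8=1:  p_8=1·18016+15809=33825,  q_8=1·1151+1010=2161
a_9=1:  p_9=1·33825+18016=51841,  q_9=1·2161+1151=3312
→ (51841, 3312).  Check: 51841²=2687489281, 245·3312²=2687489280, difference 1.
(x_2, y_2) = (51841·51841 + 245·3312·3312, 51841·3312 + 3312·51841) = (5374978561, 343394784)
(x_3, y_3) = (51841·5374978561 + 245·3312·343394784, 51841·343394784 + 3312·5374978561) = (557288527109761, 35603857991376)
(x_4, y_4) = (51841·557288527109761 + 245·3312·35603857991376, 51841·35603857991376 + 3312·557288527109761) = (57780789062419261441, 3691479203918451648)

51841 3312
5374978561 343394784
557288527109761 35603857991376
57780789062419261441 3691479203918451648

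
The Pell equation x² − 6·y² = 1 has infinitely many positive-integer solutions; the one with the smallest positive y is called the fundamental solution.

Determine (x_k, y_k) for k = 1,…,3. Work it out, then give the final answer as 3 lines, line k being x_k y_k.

√6 = [2; 2,4, …], period ℓ=2 (even) → k=1
a_0=2:  p_0=2·1+0=2,  q_0=2·0+1=1
a_1=2:  p_1=2·2+1=5,  q_1=2·1+0=2
→ (5, 2).  Check: 5²=25, 6·2²=24, difference 1.
k=2:  x_2 = 5·5+6·2·2 = 49,  y_2 = 5·2+2·5 = 20
k=3:  x_3 = 5·49+6·2·20 = 485,  y_3 = 5·20+2·49 = 198

5 2
49 20
485 198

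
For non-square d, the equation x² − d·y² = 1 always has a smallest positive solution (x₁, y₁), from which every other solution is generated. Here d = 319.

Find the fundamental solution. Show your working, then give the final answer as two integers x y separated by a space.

12901780 722361

√319 = [17; 1,6,5,1,4,…,6,1,34, …], period ℓ=14 (even) → k=13
a_0=17:  p_0=17·1+0=17,  q_0=17·0+1=1
…
a_5=4:  p_5=4·768+643=3715,  q_5=4·43+36=208
…
a_7=1:  p_7=1·11913+3715=15628,  q_7=1·667+208=875
…
a_9=4:  p_9=4·58797+15628=250816,  q_9=4·3292+875=14043
a_10=1:  p_10=1·250816+58797=309613,  q_10=1·14043+3292=17335
…
a_12=6:  p_12=6·1798881+309613=11102899,  q_12=6·100718+17335=621643
a_13=1:  p_13=1·11102899+1798881=12901780,  q_13=1·621643+100718=722361
(x₁, y₁) = (12901780, 722361);  12901780² − 319·722361² = 1 ✓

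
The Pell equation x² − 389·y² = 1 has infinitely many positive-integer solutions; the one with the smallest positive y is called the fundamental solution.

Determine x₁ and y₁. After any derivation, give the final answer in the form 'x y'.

3287049 166660

√389 → a₀=19, period (1,2,1,1,1,1,2,1,38); ℓ=9 odd so k=17
a_0=19:  p_0=19·1+0=19,  q_0=19·0+1=1
a_1=1:  p_1=1·19+1=20,  q_1=1·1+0=1
a_2=2:  p_2=2·20+19=59,  q_2=2·1+1=3
a_3=1:  p_3=1·59+20=79,  q_3=1·3+1=4
…
a_5=1:  p_5=1·138+79=217,  q_5=1·7+4=11
a_6=1:  p_6=1·217+138=355,  q_6=1·11+7=18
…
a_8=1:  p_8=1·927+355=1282,  q_8=1·47+18=65
a_9=38:  p_9=38·1282+927=49643,  q_9=38·65+47=2517
a_10=1:  p_10=1·49643+1282=50925,  q_10=1·2517+65=2582
…
a_12=1:  p_12=1·151493+50925=202418,  q_12=1·7681+2582=10263
a_13=1:  p_13=1·202418+151493=353911,  q_13=1·10263+7681=17944
…
a_15=1:  p_15=1·556329+353911=910240,  q_15=1·28207+17944=46151
a_16=2:  p_16=2·910240+556329=2376809,  q_16=2·46151+28207=120509
a_17=1:  p_17=1·2376809+910240=3287049,  q_17=1·120509+46151=166660
→ (3287049, 166660).  Check: 3287049²=10804691128401, 389·166660²=10804691128400, difference 1.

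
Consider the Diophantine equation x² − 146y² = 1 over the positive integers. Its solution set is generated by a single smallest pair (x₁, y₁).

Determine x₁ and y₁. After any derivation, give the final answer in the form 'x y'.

d=146: √d = [12; 12,24] (ℓ=2, even), read p_1/q_1
step 0: (12, 1)  from 12·(1,0) + (0,1)
step 1: (145, 12)  from 12·(12,1) + (1,0)
fundamental: x₁=145, y₁=12  (since 21025 − 146·144 = 1)

145 12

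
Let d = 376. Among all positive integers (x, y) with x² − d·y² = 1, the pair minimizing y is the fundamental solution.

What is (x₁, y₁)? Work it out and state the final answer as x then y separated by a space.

d=376: √d = [19; 2,1,1,3,1,…,1,2,38] (ℓ=16, even), read p_15/q_15
step 0: (19, 1)  from 19·(1,0) + (0,1)
step 1: (39, 2)  from 2·(19,1) + (1,0)
…
step 4: (349, 18)  from 3·(97,5) + (58,3)
step 5: (446, 23)  from 1·(349,18) + (97,5)
step 6: (1241, 64)  from 2·(446,23) + (349,18)
step 7: (2928, 151)  from 2·(1241,64) + (446,23)
step 8: (12953, 668)  from 4·(2928,151) + (1241,64)
step 9: (28834, 1487)  from 2·(12953,668) + (2928,151)
…
step 13: (468441, 24158)  from 1·(368986,19029) + (99455,5129)
step 14: (837427, 43187)  from 1·(468441,24158) + (368986,19029)
step 15: (2143295, 110532)  from 2·(837427,43187) + (468441,24158)
(x₁, y₁) = (2143295, 110532);  2143295² − 376·110532² = 1 ✓

2143295 110532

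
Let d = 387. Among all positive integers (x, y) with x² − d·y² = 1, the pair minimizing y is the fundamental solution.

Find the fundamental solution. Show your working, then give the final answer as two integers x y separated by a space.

d=387: √d = [19; 1,2,19,2,1,38] (ℓ=6, even), read p_5/q_5
k=0  a_k=19  p_k/q_k = 19/1
k=1  a_k=1  p_k/q_k = 20/1
k=2  a_k=2  p_k/q_k = 59/3
…
k=4  a_k=2  p_k/q_k = 2341/119
k=5  a_k=1  p_k/q_k = 3482/177
fundamental: x₁=3482, y₁=177  (since 12124324 − 387·31329 = 1)

3482 177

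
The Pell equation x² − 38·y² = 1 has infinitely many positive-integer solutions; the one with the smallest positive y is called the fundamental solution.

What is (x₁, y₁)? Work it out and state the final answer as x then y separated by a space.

√38 = [6; 6,12, …], period ℓ=2 (even) → k=1
step 0: (6, 1)  from 6·(1,0) + (0,1)
step 1: (37, 6)  from 6·(6,1) + (1,0)
(x₁, y₁) = (37, 6);  37² − 38·6² = 1 ✓

37 6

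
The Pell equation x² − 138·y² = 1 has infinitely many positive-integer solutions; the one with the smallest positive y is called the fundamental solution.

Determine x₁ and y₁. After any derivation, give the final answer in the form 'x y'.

√138 = [11; 1,2,1,22, …], period ℓ=4 (even) → k=3
a_0=11:  p_0=11·1+0=11,  q_0=11·0+1=1
…
a_2=2:  p_2=2·12+11=35,  q_2=2·1+1=3
a_3=1:  p_3=1·35+12=47,  q_3=1·3+1=4
fundamental: x₁=47, y₁=4  (since 2209 − 138·16 = 1)

47 4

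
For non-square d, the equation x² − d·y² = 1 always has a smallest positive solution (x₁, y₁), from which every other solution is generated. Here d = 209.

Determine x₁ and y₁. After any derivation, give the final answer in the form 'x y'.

[14; 2,5,3,2,3,5,2,28] for √209; ℓ=8 ⇒ convergent index 7
a_0=14:  p_0=14·1+0=14,  q_0=14·0+1=1
a_1=2:  p_1=2·14+1=29,  q_1=2·1+0=2
a_2=5:  p_2=5·29+14=159,  q_2=5·2+1=11
a_3=3:  p_3=3·159+29=506,  q_3=3·11+2=35
a_4=2:  p_4=2·506+159=1171,  q_4=2·35+11=81
a_5=3:  p_5=3·1171+506=4019,  q_5=3·81+35=278
a_6=5:  p_6=5·4019+1171=21266,  q_6=5·278+81=1471
a_7=2:  p_7=2·21266+4019=46551,  q_7=2·1471+278=3220
fundamental: x₁=46551, y₁=3220  (since 2166995601 − 209·10368400 = 1)

46551 3220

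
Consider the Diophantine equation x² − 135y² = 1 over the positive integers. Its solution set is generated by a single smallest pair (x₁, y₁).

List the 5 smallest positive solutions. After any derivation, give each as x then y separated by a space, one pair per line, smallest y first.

244 21
119071 10248
58106404 5001003
28355806081 2440479216
13837575261124 1190948856405

√135 = [11; 1,1,1,1,1,1,1,22, …], period ℓ=8 (even) → k=7
step 0: (11, 1)  from 11·(1,0) + (0,1)
step 1: (12, 1)  from 1·(11,1) + (1,0)
step 2: (23, 2)  from 1·(12,1) + (11,1)
step 3: (35, 3)  from 1·(23,2) + (12,1)
step 4: (58, 5)  from 1·(35,3) + (23,2)
step 5: (93, 8)  from 1·(58,5) + (35,3)
step 6: (151, 13)  from 1·(93,8) + (58,5)
step 7: (244, 21)  from 1·(151,13) + (93,8)
(x₁, y₁) = (244, 21);  244² − 135·21² = 1 ✓
k=2:  x_2 = 244·244+135·21·21 = 119071,  y_2 = 244·21+21·244 = 10248
k=3:  x_3 = 244·119071+135·21·10248 = 58106404,  y_3 = 244·10248+21·119071 = 5001003
k=4:  x_4 = 244·58106404+135·21·5001003 = 28355806081,  y_4 = 244·5001003+21·58106404 = 2440479216
k=5:  x_5 = 244·28355806081+135·21·2440479216 = 13837575261124,  y_5 = 244·2440479216+21·28355806081 = 1190948856405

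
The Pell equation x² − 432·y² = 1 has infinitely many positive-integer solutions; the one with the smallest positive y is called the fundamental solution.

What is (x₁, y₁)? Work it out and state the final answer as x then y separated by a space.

1351 65

d=432: √d = [20; 1,3,1,1,1,3,1,40] (ℓ=8, even), read p_7/q_7
k=0  a_k=20  p_k/q_k = 20/1
…
k=2  a_k=3  p_k/q_k = 83/4
k=3  a_k=1  p_k/q_k = 104/5
k=4  a_k=1  p_k/q_k = 187/9
k=5  a_k=1  p_k/q_k = 291/14
k=6  a_k=3  p_k/q_k = 1060/51
k=7  a_k=1  p_k/q_k = 1351/65
fundamental: x₁=1351, y₁=65  (since 1825201 − 432·4225 = 1)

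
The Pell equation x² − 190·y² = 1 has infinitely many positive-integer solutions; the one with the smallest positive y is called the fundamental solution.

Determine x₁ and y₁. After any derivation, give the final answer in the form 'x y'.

√190 → a₀=13, period (1,3,1,1,1,…,3,1,26); ℓ=14 even so k=13
k=0  a_k=13  p_k/q_k = 13/1
k=1  a_k=1  p_k/q_k = 14/1
…
k=3  a_k=1  p_k/q_k = 69/5
…
k=5  a_k=1  p_k/q_k = 193/14
k=6  a_k=2  p_k/q_k = 510/37
k=7  a_k=2  p_k/q_k = 1213/88
k=8  a_k=2  p_k/q_k = 2936/213
k=9  a_k=1  p_k/q_k = 4149/301
…
k=12  a_k=3  p_k/q_k = 40787/2959
k=13  a_k=1  p_k/q_k = 52021/3774
→ (52021, 3774).  Check: 52021²=2706184441, 190·3774²=2706184440, difference 1.

52021 3774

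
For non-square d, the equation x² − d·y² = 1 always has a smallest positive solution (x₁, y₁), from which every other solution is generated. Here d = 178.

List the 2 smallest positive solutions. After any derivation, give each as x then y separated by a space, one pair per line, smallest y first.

d=178: √d = [13; 2,1,12,1,2,26] (ℓ=6, even), read p_5/q_5
step 0: (13, 1)  from 13·(1,0) + (0,1)
…
step 4: (547, 41)  from 1·(507,38) + (40,3)
step 5: (1601, 120)  from 2·(547,41) + (507,38)
fundamental: x₁=1601, y₁=120  (since 2563201 − 178·14400 = 1)
(1601+120√178)^2 = 5126401 + 384240√178

1601 120
5126401 384240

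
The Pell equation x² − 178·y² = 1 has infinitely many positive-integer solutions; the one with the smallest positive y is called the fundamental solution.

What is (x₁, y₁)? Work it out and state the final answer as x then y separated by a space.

1601 120

d=178: √d = [13; 2,1,12,1,2,26] (ℓ=6, even), read p_5/q_5
step 0: (13, 1)  from 13·(1,0) + (0,1)
step 1: (27, 2)  from 2·(13,1) + (1,0)
…
step 3: (507, 38)  from 12·(40,3) + (27,2)
step 4: (547, 41)  from 1·(507,38) + (40,3)
step 5: (1601, 120)  from 2·(547,41) + (507,38)
→ (1601, 120).  Check: 1601²=2563201, 178·120²=2563200, difference 1.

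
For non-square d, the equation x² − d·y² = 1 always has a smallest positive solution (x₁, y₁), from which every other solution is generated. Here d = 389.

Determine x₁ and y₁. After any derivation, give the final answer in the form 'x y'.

√389 → a₀=19, period (1,2,1,1,1,1,2,1,38); ℓ=9 odd so k=17
step 0: (19, 1)  from 19·(1,0) + (0,1)
…
step 3: (79, 4)  from 1·(59,3) + (20,1)
…
step 7: (927, 47)  from 2·(355,18) + (217,11)
step 8: (1282, 65)  from 1·(927,47) + (355,18)
step 9: (49643, 2517)  from 38·(1282,65) + (927,47)
…
step 16: (2376809, 120509)  from 2·(910240,46151) + (556329,28207)
step 17: (3287049, 166660)  from 1·(2376809,120509) + (910240,46151)
(x₁, y₁) = (3287049, 166660);  3287049² − 389·166660² = 1 ✓

3287049 166660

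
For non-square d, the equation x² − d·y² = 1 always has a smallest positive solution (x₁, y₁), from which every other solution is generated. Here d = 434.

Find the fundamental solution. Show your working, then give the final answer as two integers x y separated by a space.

125 6

√434 → a₀=20, period (1,4,1,40); ℓ=4 even so k=3
i=0: a=20 ⇒ p=20, q=1
…
i=2: a=4 ⇒ p=104, q=5
i=3: a=1 ⇒ p=125, q=6
→ (125, 6).  Check: 125²=15625, 434·6²=15624, difference 1.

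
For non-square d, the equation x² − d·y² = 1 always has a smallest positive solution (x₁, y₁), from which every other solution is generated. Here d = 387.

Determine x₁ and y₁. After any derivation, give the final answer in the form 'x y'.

3482 177

d=387: √d = [19; 1,2,19,2,1,38] (ℓ=6, even), read p_5/q_5
step 0: (19, 1)  from 19·(1,0) + (0,1)
step 1: (20, 1)  from 1·(19,1) + (1,0)
step 2: (59, 3)  from 2·(20,1) + (19,1)
step 3: (1141, 58)  from 19·(59,3) + (20,1)
step 4: (2341, 119)  from 2·(1141,58) + (59,3)
step 5: (3482, 177)  from 1·(2341,119) + (1141,58)
→ (3482, 177).  Check: 3482²=12124324, 387·177²=12124323, difference 1.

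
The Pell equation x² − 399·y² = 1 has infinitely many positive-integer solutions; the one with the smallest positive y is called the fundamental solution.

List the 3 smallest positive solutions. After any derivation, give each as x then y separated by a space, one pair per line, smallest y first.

20 1
799 40
31940 1599

[19; 1,38] for √399; ℓ=2 ⇒ convergent index 1
k=0  a_k=19  p_k/q_k = 19/1
k=1  a_k=1  p_k/q_k = 20/1
fundamental: x₁=20, y₁=1  (since 400 − 399·1 = 1)
(x_2, y_2) = (20·20 + 399·1·1, 20·1 + 1·20) = (799, 40)
(x_3, y_3) = (20·799 + 399·1·40, 20·40 + 1·799) = (31940, 1599)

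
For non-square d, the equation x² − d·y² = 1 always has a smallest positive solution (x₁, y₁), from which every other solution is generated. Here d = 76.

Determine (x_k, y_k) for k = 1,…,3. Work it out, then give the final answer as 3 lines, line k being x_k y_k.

57799 6630
6681448801 766414740
772362118440199 88596011107890

[8; 1,2,1,1,5,4,5,1,1,2,1,16] for √76; ℓ=12 ⇒ convergent index 11
i=0: a=8 ⇒ p=8, q=1
i=1: a=1 ⇒ p=9, q=1
…
i=3: a=1 ⇒ p=35, q=4
i=4: a=1 ⇒ p=61, q=7
…
i=6: a=4 ⇒ p=1421, q=163
i=7: a=5 ⇒ p=7445, q=854
…
i=9: a=1 ⇒ p=16311, q=1871
i=10: a=2 ⇒ p=41488, q=4759
i=11: a=1 ⇒ p=57799, q=6630
(x₁, y₁) = (57799, 6630);  57799² − 76·6630² = 1 ✓
(57799+6630√76)^2 = 6681448801 + 766414740√76
(57799+6630√76)^3 = 772362118440199 + 88596011107890√76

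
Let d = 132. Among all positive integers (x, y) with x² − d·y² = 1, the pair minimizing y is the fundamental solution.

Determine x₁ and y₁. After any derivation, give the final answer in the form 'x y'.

[11; 2,22] for √132; ℓ=2 ⇒ convergent index 1
k=0  a_k=11  p_k/q_k = 11/1
k=1  a_k=2  p_k/q_k = 23/2
→ (23, 2).  Check: 23²=529, 132·2²=528, difference 1.

23 2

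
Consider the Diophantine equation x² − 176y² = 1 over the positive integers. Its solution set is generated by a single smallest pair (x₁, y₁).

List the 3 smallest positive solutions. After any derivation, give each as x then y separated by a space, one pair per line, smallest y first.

199 15
79201 5970
31521799 2376045

[13; 3,1,3,26] for √176; ℓ=4 ⇒ convergent index 3
step 0: (13, 1)  from 13·(1,0) + (0,1)
step 1: (40, 3)  from 3·(13,1) + (1,0)
step 2: (53, 4)  from 1·(40,3) + (13,1)
step 3: (199, 15)  from 3·(53,4) + (40,3)
fundamental: x₁=199, y₁=15  (since 39601 − 176·225 = 1)
(199+15√176)^2 = 79201 + 5970√176
(199+15√176)^3 = 31521799 + 2376045√176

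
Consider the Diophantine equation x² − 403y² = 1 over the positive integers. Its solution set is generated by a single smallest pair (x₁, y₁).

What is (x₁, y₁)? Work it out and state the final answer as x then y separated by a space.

√403 = [20; 13,2,1,3,1,3,1,2,13,40, …], period ℓ=10 (even) → k=9
k=0  a_k=20  p_k/q_k = 20/1
k=1  a_k=13  p_k/q_k = 261/13
k=2  a_k=2  p_k/q_k = 542/27
k=3  a_k=1  p_k/q_k = 803/40
k=4  a_k=3  p_k/q_k = 2951/147
…
k=6  a_k=3  p_k/q_k = 14213/708
k=7  a_k=1  p_k/q_k = 17967/895
k=8  a_k=2  p_k/q_k = 50147/2498
k=9  a_k=13  p_k/q_k = 669878/33369
(x₁, y₁) = (669878, 33369);  669878² − 403·33369² = 1 ✓

669878 33369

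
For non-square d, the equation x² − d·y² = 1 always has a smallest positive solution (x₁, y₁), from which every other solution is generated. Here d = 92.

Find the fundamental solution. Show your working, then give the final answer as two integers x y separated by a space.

d=92: √d = [9; 1,1,2,4,2,1,1,18] (ℓ=8, even), read p_7/q_7
i=0: a=9 ⇒ p=9, q=1
…
i=2: a=1 ⇒ p=19, q=2
…
i=4: a=4 ⇒ p=211, q=22
…
i=6: a=1 ⇒ p=681, q=71
i=7: a=1 ⇒ p=1151, q=120
(x₁, y₁) = (1151, 120);  1151² − 92·120² = 1 ✓

1151 120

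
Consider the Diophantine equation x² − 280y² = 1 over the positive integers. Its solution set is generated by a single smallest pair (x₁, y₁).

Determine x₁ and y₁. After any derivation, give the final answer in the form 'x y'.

[16; 1,2,1,2,1,32] for √280; ℓ=6 ⇒ convergent index 5
step 0: (16, 1)  from 16·(1,0) + (0,1)
step 1: (17, 1)  from 1·(16,1) + (1,0)
step 2: (50, 3)  from 2·(17,1) + (16,1)
step 3: (67, 4)  from 1·(50,3) + (17,1)
step 4: (184, 11)  from 2·(67,4) + (50,3)
step 5: (251, 15)  from 1·(184,11) + (67,4)
fundamental: x₁=251, y₁=15  (since 63001 − 280·225 = 1)

251 15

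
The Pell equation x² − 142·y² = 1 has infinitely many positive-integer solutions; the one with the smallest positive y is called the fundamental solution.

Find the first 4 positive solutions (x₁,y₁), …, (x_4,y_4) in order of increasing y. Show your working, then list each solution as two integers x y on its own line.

√142 = [11; 1,10,1,22, …], period ℓ=4 (even) → k=3
k=0  a_k=11  p_k/q_k = 11/1
k=1  a_k=1  p_k/q_k = 12/1
k=2  a_k=10  p_k/q_k = 131/11
k=3  a_k=1  p_k/q_k = 143/12
(x₁, y₁) = (143, 12);  143² − 142·12² = 1 ✓
(x_2, y_2) = (143·143 + 142·12·12, 143·12 + 12·143) = (40897, 3432)
(x_3, y_3) = (143·40897 + 142·12·3432, 143·3432 + 12·40897) = (11696399, 981540)
(x_4, y_4) = (143·11696399 + 142·12·981540, 143·981540 + 12·11696399) = (3345129217, 280717008)

143 12
40897 3432
11696399 981540
3345129217 280717008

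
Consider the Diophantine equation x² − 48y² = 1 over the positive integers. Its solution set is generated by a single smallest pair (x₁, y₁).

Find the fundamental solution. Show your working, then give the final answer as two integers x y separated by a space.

7 1

d=48: √d = [6; 1,12] (ℓ=2, even), read p_1/q_1
step 0: (6, 1)  from 6·(1,0) + (0,1)
step 1: (7, 1)  from 1·(6,1) + (1,0)
→ (7, 1).  Check: 7²=49, 48·1²=48, difference 1.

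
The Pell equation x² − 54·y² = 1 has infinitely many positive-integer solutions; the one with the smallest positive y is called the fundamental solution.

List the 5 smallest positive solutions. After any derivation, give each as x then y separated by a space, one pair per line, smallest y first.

√54 = [7; 2,1,6,1,2,14, …], period ℓ=6 (even) → k=5
a_0=7:  p_0=7·1+0=7,  q_0=7·0+1=1
…
a_3=6:  p_3=6·22+15=147,  q_3=6·3+2=20
a_4=1:  p_4=1·147+22=169,  q_4=1·20+3=23
a_5=2:  p_5=2·169+147=485,  q_5=2·23+20=66
(x₁, y₁) = (485, 66);  485² − 54·66² = 1 ✓
n=2: (485,66)∘(485,66) = (485·485+54·66·66, 485·66+66·485) = (470449,64020)
n=3: (470449,64020)∘(485,66) = (485·470449+54·66·64020, 485·64020+66·470449) = (456335045,62099334)
n=4: (456335045,62099334)∘(485,66) = (485·456335045+54·66·62099334, 485·62099334+66·456335045) = (442644523201,60236289960)
n=5: (442644523201,60236289960)∘(485,66) = (485·442644523201+54·66·60236289960, 485·60236289960+66·442644523201) = (429364731169925,58429139161866)

485 66
470449 64020
456335045 62099334
442644523201 60236289960
429364731169925 58429139161866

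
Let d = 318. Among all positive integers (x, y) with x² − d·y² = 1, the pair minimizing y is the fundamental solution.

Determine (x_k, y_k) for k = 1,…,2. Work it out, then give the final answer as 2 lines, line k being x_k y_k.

√318 → a₀=17, period (1,4,1,34); ℓ=4 even so k=3
a_0=17:  p_0=17·1+0=17,  q_0=17·0+1=1
a_1=1:  p_1=1·17+1=18,  q_1=1·1+0=1
a_2=4:  p_2=4·18+17=89,  q_2=4·1+1=5
a_3=1:  p_3=1·89+18=107,  q_3=1·5+1=6
(x₁, y₁) = (107, 6);  107² − 318·6² = 1 ✓
(107+6√318)^2 = 22897 + 1284√318

107 6
22897 1284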